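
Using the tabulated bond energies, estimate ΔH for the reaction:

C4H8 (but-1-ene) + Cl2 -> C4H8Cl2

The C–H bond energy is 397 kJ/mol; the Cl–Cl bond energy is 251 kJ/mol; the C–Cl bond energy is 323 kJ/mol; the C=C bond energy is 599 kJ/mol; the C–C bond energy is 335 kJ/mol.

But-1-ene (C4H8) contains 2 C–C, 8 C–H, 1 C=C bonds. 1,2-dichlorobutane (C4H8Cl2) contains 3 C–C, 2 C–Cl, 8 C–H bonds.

ΔH ≈ −131 kJ

Bonds broken (reactants):
  C–C: 2 × 335 = 670
  C–H: 8 × 397 = 3176
  C=C: 1 × 599 = 599
  Cl–Cl: 1 × 251 = 251
  Σ(broken) = 4696 kJ
Bonds formed (products):
  C–C: 3 × 335 = 1005
  C–Cl: 2 × 323 = 646
  C–H: 8 × 397 = 3176
  Σ(formed) = 4827 kJ
ΔH = Σ(broken) − Σ(formed) = 4696 − 4827 = −131 kJ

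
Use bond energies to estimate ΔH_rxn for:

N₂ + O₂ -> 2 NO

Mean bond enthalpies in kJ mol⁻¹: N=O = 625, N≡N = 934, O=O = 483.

ΔH ≈ +167 kJ

Bonds broken (reactants):
  N≡N: 1 × 934 = 934
  O=O: 1 × 483 = 483
  Σ(broken) = 1417 kJ
Bonds formed (products):
  N=O: 2 × 625 = 1250
  Σ(formed) = 1250 kJ
ΔH = Σ(broken) − Σ(formed) = 1417 − 1250 = +167 kJ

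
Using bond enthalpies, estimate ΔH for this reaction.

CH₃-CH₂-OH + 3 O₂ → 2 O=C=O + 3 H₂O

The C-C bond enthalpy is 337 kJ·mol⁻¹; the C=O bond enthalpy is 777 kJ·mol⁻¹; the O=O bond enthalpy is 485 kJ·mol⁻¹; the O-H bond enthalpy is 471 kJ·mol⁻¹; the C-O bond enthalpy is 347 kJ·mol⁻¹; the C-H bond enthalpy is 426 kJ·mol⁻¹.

ΔH ≈ −1194 kJ

Bonds broken (reactants):
  C-C: 1 × 337 = 337
  C-H: 5 × 426 = 2130
  C-O: 1 × 347 = 347
  O-H: 1 × 471 = 471
  O=O: 3 × 485 = 1455
  Σ(broken) = 4740 kJ
Bonds formed (products):
  C=O: 4 × 777 = 3108
  O-H: 6 × 471 = 2826
  Σ(formed) = 5934 kJ
ΔH = Σ(broken) − Σ(formed) = 4740 − 5934 = −1194 kJ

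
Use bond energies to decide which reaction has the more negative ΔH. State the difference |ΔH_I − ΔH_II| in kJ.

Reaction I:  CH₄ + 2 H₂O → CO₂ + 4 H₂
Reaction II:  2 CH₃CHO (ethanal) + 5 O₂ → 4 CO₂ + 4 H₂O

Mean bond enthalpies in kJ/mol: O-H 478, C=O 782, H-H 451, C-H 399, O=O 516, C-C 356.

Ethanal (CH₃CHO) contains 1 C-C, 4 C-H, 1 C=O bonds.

Reaction II, by 2172 kJ

Reaction I:
  Bonds broken (reactants):
    C-H: 4 × 399 = 1596
    O-H: 4 × 478 = 1912
    Σ(broken) = 3508 kJ
  Bonds formed (products):
    C=O: 2 × 782 = 1564
    H-H: 4 × 451 = 1804
    Σ(formed) = 3368 kJ
  ΔH_I = 3508 − 3368 = +140 kJ
Reaction II:
  Bonds broken (reactants):
    C-C: 2 × 356 = 712
    C-H: 8 × 399 = 3192
    C=O: 2 × 782 = 1564
    O=O: 5 × 516 = 2580
    Σ(broken) = 8048 kJ
  Bonds formed (products):
    C=O: 8 × 782 = 6256
    O-H: 8 × 478 = 3824
    Σ(formed) = 10080 kJ
  ΔH_II = 8048 − 10080 = −2032 kJ
ΔH_I − ΔH_II = +2172 kJ, so reaction II has the more negative ΔH; |ΔH_I − ΔH_II| = 2172 kJ.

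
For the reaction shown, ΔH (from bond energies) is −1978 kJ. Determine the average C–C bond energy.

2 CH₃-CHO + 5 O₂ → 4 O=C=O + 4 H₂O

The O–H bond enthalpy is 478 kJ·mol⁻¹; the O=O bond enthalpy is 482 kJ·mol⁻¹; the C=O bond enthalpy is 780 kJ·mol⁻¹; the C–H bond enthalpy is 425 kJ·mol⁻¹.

Let D be the C–C bond energy.
Σ(broken) = 2×D + 8×425 + 2×780 + 5×482 = 7370 + 2D
Σ(formed) = 8×780 + 8×478 = 10064
ΔH = Σ(broken) − Σ(formed) = (7370 + 2D) − (10064) = −2694 + 2D
Setting this equal to −1978 kJ gives 2D = 716, so D = 358 kJ/mol.

D(C–C) ≈ 358 kJ/mol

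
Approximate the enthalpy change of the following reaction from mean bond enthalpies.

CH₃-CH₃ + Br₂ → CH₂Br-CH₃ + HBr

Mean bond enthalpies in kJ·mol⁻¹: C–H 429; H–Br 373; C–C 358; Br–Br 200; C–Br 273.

Bonds broken (reactants):
  Br–Br: 1 × 200 = 200
  C–C: 1 × 358 = 358
  C–H: 6 × 429 = 2574
  Σ(broken) = 3132 kJ
Bonds formed (products):
  C–Br: 1 × 273 = 273
  C–C: 1 × 358 = 358
  C–H: 5 × 429 = 2145
  H–Br: 1 × 373 = 373
  Σ(formed) = 3149 kJ
ΔH = Σ(broken) − Σ(formed) = 3132 − 3149 = −17 kJ

ΔH ≈ −17 kJ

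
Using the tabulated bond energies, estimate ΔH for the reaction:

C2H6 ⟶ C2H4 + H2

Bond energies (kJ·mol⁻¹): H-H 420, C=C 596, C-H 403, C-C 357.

Bonds broken (reactants):
  C-C: 1 × 357 = 357
  C-H: 6 × 403 = 2418
  Σ(broken) = 2775 kJ
Bonds formed (products):
  C-H: 4 × 403 = 1612
  C=C: 1 × 596 = 596
  H-H: 1 × 420 = 420
  Σ(formed) = 2628 kJ
ΔH = Σ(broken) − Σ(formed) = 2775 − 2628 = +147 kJ

ΔH ≈ +147 kJ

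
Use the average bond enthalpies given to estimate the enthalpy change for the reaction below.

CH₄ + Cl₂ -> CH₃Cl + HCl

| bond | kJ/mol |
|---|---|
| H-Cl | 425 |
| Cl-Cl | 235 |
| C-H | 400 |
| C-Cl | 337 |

ΔH ≈ −127 kJ

Bonds broken (reactants):
  C-H: 4 × 400 = 1600
  Cl-Cl: 1 × 235 = 235
  Σ(broken) = 1835 kJ
Bonds formed (products):
  C-Cl: 1 × 337 = 337
  C-H: 3 × 400 = 1200
  H-Cl: 1 × 425 = 425
  Σ(formed) = 1962 kJ
ΔH = Σ(broken) − Σ(formed) = 1835 − 1962 = −127 kJ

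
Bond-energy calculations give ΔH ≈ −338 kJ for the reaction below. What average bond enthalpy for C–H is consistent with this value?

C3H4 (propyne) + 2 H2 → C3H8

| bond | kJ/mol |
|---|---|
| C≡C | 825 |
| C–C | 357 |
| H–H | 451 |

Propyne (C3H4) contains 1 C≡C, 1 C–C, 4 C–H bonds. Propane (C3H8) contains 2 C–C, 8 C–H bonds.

D(C–H) ≈ 427 kJ/mol

Let D be the C–H bond energy.
Σ(broken) = 1×825 + 1×357 + 4×D + 2×451 = 2084 + 4D
Σ(formed) = 2×357 + 8×D = 714 + 8D
ΔH = Σ(broken) − Σ(formed) = (2084 + 4D) − (714 + 8D) = +1370 − 4D
Setting this equal to −338 kJ gives 4D = 1708, so D = 427 kJ/mol.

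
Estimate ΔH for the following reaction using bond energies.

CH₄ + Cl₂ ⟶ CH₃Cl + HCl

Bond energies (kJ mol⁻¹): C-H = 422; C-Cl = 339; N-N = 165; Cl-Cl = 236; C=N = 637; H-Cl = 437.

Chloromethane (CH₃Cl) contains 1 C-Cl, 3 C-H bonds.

ΔH ≈ −118 kJ

Bonds broken (reactants):
  C-H: 4 × 422 = 1688
  Cl-Cl: 1 × 236 = 236
  Σ(broken) = 1924 kJ
Bonds formed (products):
  C-Cl: 1 × 339 = 339
  C-H: 3 × 422 = 1266
  H-Cl: 1 × 437 = 437
  Σ(formed) = 2042 kJ
ΔH = Σ(broken) − Σ(formed) = 1924 − 2042 = −118 kJ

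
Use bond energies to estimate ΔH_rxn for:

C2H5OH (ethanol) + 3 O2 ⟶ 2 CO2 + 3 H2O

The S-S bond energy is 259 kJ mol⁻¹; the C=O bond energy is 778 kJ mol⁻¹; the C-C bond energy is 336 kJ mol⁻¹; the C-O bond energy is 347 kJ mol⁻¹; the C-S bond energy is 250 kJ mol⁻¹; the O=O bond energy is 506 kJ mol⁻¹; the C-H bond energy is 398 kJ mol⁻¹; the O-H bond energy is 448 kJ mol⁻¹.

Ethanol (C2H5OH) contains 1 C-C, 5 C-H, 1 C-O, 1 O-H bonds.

Bonds broken (reactants):
  C-C: 1 × 336 = 336
  C-H: 5 × 398 = 1990
  C-O: 1 × 347 = 347
  O-H: 1 × 448 = 448
  O=O: 3 × 506 = 1518
  Σ(broken) = 4639 kJ
Bonds formed (products):
  C=O: 4 × 778 = 3112
  O-H: 6 × 448 = 2688
  Σ(formed) = 5800 kJ
ΔH = Σ(broken) − Σ(formed) = 4639 − 5800 = −1161 kJ

ΔH ≈ −1161 kJ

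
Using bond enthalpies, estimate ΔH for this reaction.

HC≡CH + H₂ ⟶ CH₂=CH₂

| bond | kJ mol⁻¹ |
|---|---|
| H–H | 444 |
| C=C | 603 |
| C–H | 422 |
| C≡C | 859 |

ΔH ≈ −144 kJ

Bonds broken (reactants):
  C≡C: 1 × 859 = 859
  C–H: 2 × 422 = 844
  H–H: 1 × 444 = 444
  Σ(broken) = 2147 kJ
Bonds formed (products):
  C–H: 4 × 422 = 1688
  C=C: 1 × 603 = 603
  Σ(formed) = 2291 kJ
ΔH = Σ(broken) − Σ(formed) = 2147 − 2291 = −144 kJ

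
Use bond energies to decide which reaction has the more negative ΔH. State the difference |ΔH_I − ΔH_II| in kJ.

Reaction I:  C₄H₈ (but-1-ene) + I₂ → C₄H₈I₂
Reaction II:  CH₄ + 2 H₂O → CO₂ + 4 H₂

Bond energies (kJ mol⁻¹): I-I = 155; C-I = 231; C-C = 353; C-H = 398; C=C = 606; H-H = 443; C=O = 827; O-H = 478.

Reaction I, by 132 kJ

Reaction I:
  Bonds broken (reactants):
    C-C: 2 × 353 = 706
    C-H: 8 × 398 = 3184
    C=C: 1 × 606 = 606
    I-I: 1 × 155 = 155
    Σ(broken) = 4651 kJ
  Bonds formed (products):
    C-C: 3 × 353 = 1059
    C-H: 8 × 398 = 3184
    C-I: 2 × 231 = 462
    Σ(formed) = 4705 kJ
  ΔH_I = 4651 − 4705 = −54 kJ
Reaction II:
  Bonds broken (reactants):
    C-H: 4 × 398 = 1592
    O-H: 4 × 478 = 1912
    Σ(broken) = 3504 kJ
  Bonds formed (products):
    C=O: 2 × 827 = 1654
    H-H: 4 × 443 = 1772
    Σ(formed) = 3426 kJ
  ΔH_II = 3504 − 3426 = +78 kJ
ΔH_I − ΔH_II = −132 kJ, so reaction I has the more negative ΔH; |ΔH_I − ΔH_II| = 132 kJ.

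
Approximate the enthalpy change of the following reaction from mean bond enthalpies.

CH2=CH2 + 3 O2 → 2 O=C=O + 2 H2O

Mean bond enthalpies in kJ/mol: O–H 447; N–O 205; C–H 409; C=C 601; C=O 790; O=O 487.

Bonds broken (reactants):
  C–H: 4 × 409 = 1636
  C=C: 1 × 601 = 601
  O=O: 3 × 487 = 1461
  Σ(broken) = 3698 kJ
Bonds formed (products):
  C=O: 4 × 790 = 3160
  O–H: 4 × 447 = 1788
  Σ(formed) = 4948 kJ
ΔH = Σ(broken) − Σ(formed) = 3698 − 4948 = −1250 kJ

ΔH ≈ −1250 kJ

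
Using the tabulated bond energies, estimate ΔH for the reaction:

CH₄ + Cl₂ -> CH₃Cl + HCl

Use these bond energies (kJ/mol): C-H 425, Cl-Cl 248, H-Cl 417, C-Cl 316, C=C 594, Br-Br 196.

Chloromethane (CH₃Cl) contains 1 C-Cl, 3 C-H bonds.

Bonds broken (reactants):
  C-H: 4 × 425 = 1700
  Cl-Cl: 1 × 248 = 248
  Σ(broken) = 1948 kJ
Bonds formed (products):
  C-Cl: 1 × 316 = 316
  C-H: 3 × 425 = 1275
  H-Cl: 1 × 417 = 417
  Σ(formed) = 2008 kJ
ΔH = Σ(broken) − Σ(formed) = 1948 − 2008 = −60 kJ

ΔH ≈ −60 kJ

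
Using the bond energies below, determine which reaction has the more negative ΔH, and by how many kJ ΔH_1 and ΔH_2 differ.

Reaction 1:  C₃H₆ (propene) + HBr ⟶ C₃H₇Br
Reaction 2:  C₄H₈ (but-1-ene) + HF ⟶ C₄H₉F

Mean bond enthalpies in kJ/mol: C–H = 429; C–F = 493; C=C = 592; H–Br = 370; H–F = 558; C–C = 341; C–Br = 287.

Reaction 1:
  Bonds broken (reactants):
    C–C: 1 × 341 = 341
    C–H: 6 × 429 = 2574
    C=C: 1 × 592 = 592
    H–Br: 1 × 370 = 370
    Σ(broken) = 3877 kJ
  Bonds formed (products):
    C–Br: 1 × 287 = 287
    C–C: 2 × 341 = 682
    C–H: 7 × 429 = 3003
    Σ(formed) = 3972 kJ
  ΔH_1 = 3877 − 3972 = −95 kJ
Reaction 2:
  Bonds broken (reactants):
    C–C: 2 × 341 = 682
    C–H: 8 × 429 = 3432
    C=C: 1 × 592 = 592
    H–F: 1 × 558 = 558
    Σ(broken) = 5264 kJ
  Bonds formed (products):
    C–C: 3 × 341 = 1023
    C–F: 1 × 493 = 493
    C–H: 9 × 429 = 3861
    Σ(formed) = 5377 kJ
  ΔH_2 = 5264 − 5377 = −113 kJ
ΔH_1 − ΔH_2 = +18 kJ, so reaction 2 has the more negative ΔH; |ΔH_1 − ΔH_2| = 18 kJ.

Reaction 2, by 18 kJ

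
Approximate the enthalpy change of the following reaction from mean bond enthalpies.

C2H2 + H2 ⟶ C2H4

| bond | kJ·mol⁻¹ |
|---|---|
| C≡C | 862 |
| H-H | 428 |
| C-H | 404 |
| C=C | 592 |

ΔH ≈ −110 kJ

Bonds broken (reactants):
  C≡C: 1 × 862 = 862
  C-H: 2 × 404 = 808
  H-H: 1 × 428 = 428
  Σ(broken) = 2098 kJ
Bonds formed (products):
  C-H: 4 × 404 = 1616
  C=C: 1 × 592 = 592
  Σ(formed) = 2208 kJ
ΔH = Σ(broken) − Σ(formed) = 2098 − 2208 = −110 kJ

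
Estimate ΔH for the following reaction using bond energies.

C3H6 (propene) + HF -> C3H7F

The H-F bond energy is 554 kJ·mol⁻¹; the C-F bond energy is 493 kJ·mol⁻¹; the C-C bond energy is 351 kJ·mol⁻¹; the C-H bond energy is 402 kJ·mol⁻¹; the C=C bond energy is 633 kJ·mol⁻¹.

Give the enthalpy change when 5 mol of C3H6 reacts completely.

ΔH = −295 kJ

Bonds broken (reactants):
  C-C: 1 × 351 = 351
  C-H: 6 × 402 = 2412
  C=C: 1 × 633 = 633
  H-F: 1 × 554 = 554
  Σ(broken) = 3950 kJ
Bonds formed (products):
  C-C: 2 × 351 = 702
  C-F: 1 × 493 = 493
  C-H: 7 × 402 = 2814
  Σ(formed) = 4009 kJ
ΔH = Σ(broken) − Σ(formed) = 3950 − 4009 = −59 kJ
For 5× the reaction as written: 5 × (−59) = −295 kJ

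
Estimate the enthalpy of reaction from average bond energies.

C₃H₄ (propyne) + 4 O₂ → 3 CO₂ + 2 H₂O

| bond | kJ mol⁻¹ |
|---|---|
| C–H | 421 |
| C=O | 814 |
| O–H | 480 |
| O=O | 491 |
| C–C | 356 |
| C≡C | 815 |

ΔH ≈ −1985 kJ

Bonds broken (reactants):
  C≡C: 1 × 815 = 815
  C–C: 1 × 356 = 356
  C–H: 4 × 421 = 1684
  O=O: 4 × 491 = 1964
  Σ(broken) = 4819 kJ
Bonds formed (products):
  C=O: 6 × 814 = 4884
  O–H: 4 × 480 = 1920
  Σ(formed) = 6804 kJ
ΔH = Σ(broken) − Σ(formed) = 4819 − 6804 = −1985 kJ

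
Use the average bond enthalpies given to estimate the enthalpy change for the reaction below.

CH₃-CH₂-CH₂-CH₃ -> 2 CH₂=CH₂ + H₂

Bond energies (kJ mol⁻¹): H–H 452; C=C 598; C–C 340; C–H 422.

Bonds broken (reactants):
  C–C: 3 × 340 = 1020
  C–H: 10 × 422 = 4220
  Σ(broken) = 5240 kJ
Bonds formed (products):
  C–H: 8 × 422 = 3376
  C=C: 2 × 598 = 1196
  H–H: 1 × 452 = 452
  Σ(formed) = 5024 kJ
ΔH = Σ(broken) − Σ(formed) = 5240 − 5024 = +216 kJ

ΔH ≈ +216 kJ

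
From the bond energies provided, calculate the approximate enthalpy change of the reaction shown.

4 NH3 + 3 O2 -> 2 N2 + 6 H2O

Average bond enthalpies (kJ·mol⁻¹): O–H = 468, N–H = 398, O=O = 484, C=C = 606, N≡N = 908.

Bonds broken (reactants):
  N–H: 12 × 398 = 4776
  O=O: 3 × 484 = 1452
  Σ(broken) = 6228 kJ
Bonds formed (products):
  N≡N: 2 × 908 = 1816
  O–H: 12 × 468 = 5616
  Σ(formed) = 7432 kJ
ΔH = Σ(broken) − Σ(formed) = 6228 − 7432 = −1204 kJ

ΔH ≈ −1204 kJ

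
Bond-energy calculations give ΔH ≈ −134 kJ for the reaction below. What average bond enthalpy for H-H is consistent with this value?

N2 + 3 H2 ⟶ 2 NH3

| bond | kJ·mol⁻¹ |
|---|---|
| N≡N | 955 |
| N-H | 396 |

D(H-H) ≈ 429 kJ/mol

Let D be the H-H bond energy.
Σ(broken) = 3×D + 1×955 = 955 + 3D
Σ(formed) = 6×396 = 2376
ΔH = Σ(broken) − Σ(formed) = (955 + 3D) − (2376) = −1421 + 3D
Setting this equal to −134 kJ gives 3D = 1287, so D = 429 kJ/mol.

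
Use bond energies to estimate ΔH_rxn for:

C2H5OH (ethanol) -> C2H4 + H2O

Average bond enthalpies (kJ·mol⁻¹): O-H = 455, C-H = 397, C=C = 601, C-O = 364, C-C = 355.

ΔH ≈ +60 kJ

Bonds broken (reactants):
  C-C: 1 × 355 = 355
  C-H: 5 × 397 = 1985
  C-O: 1 × 364 = 364
  O-H: 1 × 455 = 455
  Σ(broken) = 3159 kJ
Bonds formed (products):
  C-H: 4 × 397 = 1588
  C=C: 1 × 601 = 601
  O-H: 2 × 455 = 910
  Σ(formed) = 3099 kJ
ΔH = Σ(broken) − Σ(formed) = 3159 − 3099 = +60 kJ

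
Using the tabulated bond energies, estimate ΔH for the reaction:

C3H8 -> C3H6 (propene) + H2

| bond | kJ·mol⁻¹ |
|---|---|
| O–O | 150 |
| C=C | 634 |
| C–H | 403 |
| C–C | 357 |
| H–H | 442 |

Bonds broken (reactants):
  C–C: 2 × 357 = 714
  C–H: 8 × 403 = 3224
  Σ(broken) = 3938 kJ
Bonds formed (products):
  C–C: 1 × 357 = 357
  C–H: 6 × 403 = 2418
  C=C: 1 × 634 = 634
  H–H: 1 × 442 = 442
  Σ(formed) = 3851 kJ
ΔH = Σ(broken) − Σ(formed) = 3938 − 3851 = +87 kJ

ΔH ≈ +87 kJ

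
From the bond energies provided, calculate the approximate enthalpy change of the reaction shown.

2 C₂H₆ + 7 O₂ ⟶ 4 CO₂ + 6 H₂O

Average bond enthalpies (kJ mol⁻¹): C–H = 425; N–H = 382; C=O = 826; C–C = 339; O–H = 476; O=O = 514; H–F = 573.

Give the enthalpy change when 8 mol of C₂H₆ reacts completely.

ΔH = −11776 kJ

Bonds broken (reactants):
  C–C: 2 × 339 = 678
  C–H: 12 × 425 = 5100
  O=O: 7 × 514 = 3598
  Σ(broken) = 9376 kJ
Bonds formed (products):
  C=O: 8 × 826 = 6608
  O–H: 12 × 476 = 5712
  Σ(formed) = 12320 kJ
ΔH = Σ(broken) − Σ(formed) = 9376 − 12320 = −2944 kJ
For 4× the reaction as written: 4 × (−2944) = −11776 kJ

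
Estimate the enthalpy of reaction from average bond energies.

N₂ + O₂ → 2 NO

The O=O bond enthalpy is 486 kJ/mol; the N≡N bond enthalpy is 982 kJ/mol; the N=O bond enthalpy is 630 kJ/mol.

ΔH ≈ +208 kJ

Bonds broken (reactants):
  N≡N: 1 × 982 = 982
  O=O: 1 × 486 = 486
  Σ(broken) = 1468 kJ
Bonds formed (products):
  N=O: 2 × 630 = 1260
  Σ(formed) = 1260 kJ
ΔH = Σ(broken) − Σ(formed) = 1468 − 1260 = +208 kJ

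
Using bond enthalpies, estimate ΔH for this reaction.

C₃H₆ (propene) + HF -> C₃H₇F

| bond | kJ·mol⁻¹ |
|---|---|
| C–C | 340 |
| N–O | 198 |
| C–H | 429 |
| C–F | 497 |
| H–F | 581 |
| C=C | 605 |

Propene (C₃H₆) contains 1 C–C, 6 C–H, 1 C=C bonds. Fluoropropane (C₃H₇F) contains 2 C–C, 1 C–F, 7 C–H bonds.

ΔH ≈ −80 kJ

Bonds broken (reactants):
  C–C: 1 × 340 = 340
  C–H: 6 × 429 = 2574
  C=C: 1 × 605 = 605
  H–F: 1 × 581 = 581
  Σ(broken) = 4100 kJ
Bonds formed (products):
  C–C: 2 × 340 = 680
  C–F: 1 × 497 = 497
  C–H: 7 × 429 = 3003
  Σ(formed) = 4180 kJ
ΔH = Σ(broken) − Σ(formed) = 4100 − 4180 = −80 kJ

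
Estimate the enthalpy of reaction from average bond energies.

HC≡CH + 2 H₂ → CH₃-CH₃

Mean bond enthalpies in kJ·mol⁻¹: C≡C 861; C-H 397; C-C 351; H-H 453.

ΔH ≈ −172 kJ

Bonds broken (reactants):
  C≡C: 1 × 861 = 861
  C-H: 2 × 397 = 794
  H-H: 2 × 453 = 906
  Σ(broken) = 2561 kJ
Bonds formed (products):
  C-C: 1 × 351 = 351
  C-H: 6 × 397 = 2382
  Σ(formed) = 2733 kJ
ΔH = Σ(broken) − Σ(formed) = 2561 − 2733 = −172 kJ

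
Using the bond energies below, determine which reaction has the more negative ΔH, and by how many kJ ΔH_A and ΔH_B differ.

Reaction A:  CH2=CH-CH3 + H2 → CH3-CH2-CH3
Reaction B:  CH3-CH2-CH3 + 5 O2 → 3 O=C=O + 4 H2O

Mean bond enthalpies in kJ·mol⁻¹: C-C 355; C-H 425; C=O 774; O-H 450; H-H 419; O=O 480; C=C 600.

Reaction A:
  Bonds broken (reactants):
    C-C: 1 × 355 = 355
    C-H: 6 × 425 = 2550
    C=C: 1 × 600 = 600
    H-H: 1 × 419 = 419
    Σ(broken) = 3924 kJ
  Bonds formed (products):
    C-C: 2 × 355 = 710
    C-H: 8 × 425 = 3400
    Σ(formed) = 4110 kJ
  ΔH_A = 3924 − 4110 = −186 kJ
Reaction B:
  Bonds broken (reactants):
    C-C: 2 × 355 = 710
    C-H: 8 × 425 = 3400
    O=O: 5 × 480 = 2400
    Σ(broken) = 6510 kJ
  Bonds formed (products):
    C=O: 6 × 774 = 4644
    O-H: 8 × 450 = 3600
    Σ(formed) = 8244 kJ
  ΔH_B = 6510 − 8244 = −1734 kJ
ΔH_A − ΔH_B = +1548 kJ, so reaction B has the more negative ΔH; |ΔH_A − ΔH_B| = 1548 kJ.

Reaction B, by 1548 kJ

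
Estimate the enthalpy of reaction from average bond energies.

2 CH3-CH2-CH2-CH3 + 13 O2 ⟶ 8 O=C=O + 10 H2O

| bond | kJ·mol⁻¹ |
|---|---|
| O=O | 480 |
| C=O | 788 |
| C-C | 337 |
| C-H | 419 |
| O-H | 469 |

ΔH ≈ −5346 kJ

Bonds broken (reactants):
  C-C: 6 × 337 = 2022
  C-H: 20 × 419 = 8380
  O=O: 13 × 480 = 6240
  Σ(broken) = 16642 kJ
Bonds formed (products):
  C=O: 16 × 788 = 12608
  O-H: 20 × 469 = 9380
  Σ(formed) = 21988 kJ
ΔH = Σ(broken) − Σ(formed) = 16642 − 21988 = −5346 kJ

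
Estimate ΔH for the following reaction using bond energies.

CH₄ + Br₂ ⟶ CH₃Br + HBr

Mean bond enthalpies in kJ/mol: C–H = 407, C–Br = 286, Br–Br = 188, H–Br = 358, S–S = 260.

Bonds broken (reactants):
  Br–Br: 1 × 188 = 188
  C–H: 4 × 407 = 1628
  Σ(broken) = 1816 kJ
Bonds formed (products):
  C–Br: 1 × 286 = 286
  C–H: 3 × 407 = 1221
  H–Br: 1 × 358 = 358
  Σ(formed) = 1865 kJ
ΔH = Σ(broken) − Σ(formed) = 1816 − 1865 = −49 kJ

ΔH ≈ −49 kJ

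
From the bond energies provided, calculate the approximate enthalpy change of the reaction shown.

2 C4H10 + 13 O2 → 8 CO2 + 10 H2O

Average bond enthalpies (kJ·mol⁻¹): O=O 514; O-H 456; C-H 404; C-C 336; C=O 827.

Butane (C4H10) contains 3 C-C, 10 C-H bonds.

Bonds broken (reactants):
  C-C: 6 × 336 = 2016
  C-H: 20 × 404 = 8080
  O=O: 13 × 514 = 6682
  Σ(broken) = 16778 kJ
Bonds formed (products):
  C=O: 16 × 827 = 13232
  O-H: 20 × 456 = 9120
  Σ(formed) = 22352 kJ
ΔH = Σ(broken) − Σ(formed) = 16778 − 22352 = −5574 kJ

ΔH ≈ −5574 kJ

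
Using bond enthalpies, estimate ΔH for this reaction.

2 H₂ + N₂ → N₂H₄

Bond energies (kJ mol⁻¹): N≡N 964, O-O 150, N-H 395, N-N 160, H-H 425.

Bonds broken (reactants):
  H-H: 2 × 425 = 850
  N≡N: 1 × 964 = 964
  Σ(broken) = 1814 kJ
Bonds formed (products):
  N-H: 4 × 395 = 1580
  N-N: 1 × 160 = 160
  Σ(formed) = 1740 kJ
ΔH = Σ(broken) − Σ(formed) = 1814 − 1740 = +74 kJ

ΔH ≈ +74 kJ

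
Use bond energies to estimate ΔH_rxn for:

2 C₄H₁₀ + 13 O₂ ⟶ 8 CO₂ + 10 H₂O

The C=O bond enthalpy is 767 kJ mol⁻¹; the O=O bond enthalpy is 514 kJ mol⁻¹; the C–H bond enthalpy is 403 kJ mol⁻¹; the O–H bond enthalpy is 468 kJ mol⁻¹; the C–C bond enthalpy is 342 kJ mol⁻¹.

Bonds broken (reactants):
  C–C: 6 × 342 = 2052
  C–H: 20 × 403 = 8060
  O=O: 13 × 514 = 6682
  Σ(broken) = 16794 kJ
Bonds formed (products):
  C=O: 16 × 767 = 12272
  O–H: 20 × 468 = 9360
  Σ(formed) = 21632 kJ
ΔH = Σ(broken) − Σ(formed) = 16794 − 21632 = −4838 kJ

ΔH ≈ −4838 kJ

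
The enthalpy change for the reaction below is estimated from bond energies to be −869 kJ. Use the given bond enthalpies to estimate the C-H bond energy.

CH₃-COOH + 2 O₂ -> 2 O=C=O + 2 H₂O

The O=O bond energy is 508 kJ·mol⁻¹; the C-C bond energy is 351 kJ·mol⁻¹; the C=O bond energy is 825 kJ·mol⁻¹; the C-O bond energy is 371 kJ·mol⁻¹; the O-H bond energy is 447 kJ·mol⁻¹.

D(C-H) ≈ 403 kJ/mol

Let D be the C-H bond energy.
Σ(broken) = 1×351 + 3×D + 1×371 + 1×825 + 1×447 + 2×508 = 3010 + 3D
Σ(formed) = 4×825 + 4×447 = 5088
ΔH = Σ(broken) − Σ(formed) = (3010 + 3D) − (5088) = −2078 + 3D
Setting this equal to −869 kJ gives 3D = 1209, so D = 403 kJ/mol.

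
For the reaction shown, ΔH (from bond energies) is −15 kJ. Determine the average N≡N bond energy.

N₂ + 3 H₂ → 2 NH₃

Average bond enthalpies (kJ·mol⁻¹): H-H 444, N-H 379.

D(N≡N) ≈ 927 kJ/mol

Let D be the N≡N bond energy.
Σ(broken) = 3×444 + 1×D = 1332 + D
Σ(formed) = 6×379 = 2274
ΔH = Σ(broken) − Σ(formed) = (1332 + D) − (2274) = −942 + D
Setting this equal to −15 kJ gives D = 927 kJ/mol.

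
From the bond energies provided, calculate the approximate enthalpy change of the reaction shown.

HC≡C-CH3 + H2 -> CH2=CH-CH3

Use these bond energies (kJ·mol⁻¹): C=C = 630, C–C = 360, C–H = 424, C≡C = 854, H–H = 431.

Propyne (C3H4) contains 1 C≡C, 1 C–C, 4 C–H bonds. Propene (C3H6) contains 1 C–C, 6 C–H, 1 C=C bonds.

ΔH ≈ −193 kJ

Bonds broken (reactants):
  C≡C: 1 × 854 = 854
  C–C: 1 × 360 = 360
  C–H: 4 × 424 = 1696
  H–H: 1 × 431 = 431
  Σ(broken) = 3341 kJ
Bonds formed (products):
  C–C: 1 × 360 = 360
  C–H: 6 × 424 = 2544
  C=C: 1 × 630 = 630
  Σ(formed) = 3534 kJ
ΔH = Σ(broken) − Σ(formed) = 3341 − 3534 = −193 kJ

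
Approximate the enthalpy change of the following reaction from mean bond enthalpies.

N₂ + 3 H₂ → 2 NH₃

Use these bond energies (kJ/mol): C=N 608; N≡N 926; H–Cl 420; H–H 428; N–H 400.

Bonds broken (reactants):
  H–H: 3 × 428 = 1284
  N≡N: 1 × 926 = 926
  Σ(broken) = 2210 kJ
Bonds formed (products):
  N–H: 6 × 400 = 2400
  Σ(formed) = 2400 kJ
ΔH = Σ(broken) − Σ(formed) = 2210 − 2400 = −190 kJ

ΔH ≈ −190 kJ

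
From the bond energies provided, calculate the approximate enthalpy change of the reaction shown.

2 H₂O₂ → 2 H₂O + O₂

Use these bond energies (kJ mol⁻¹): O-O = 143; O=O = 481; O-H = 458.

ΔH ≈ −195 kJ

Bonds broken (reactants):
  O-H: 4 × 458 = 1832
  O-O: 2 × 143 = 286
  Σ(broken) = 2118 kJ
Bonds formed (products):
  O-H: 4 × 458 = 1832
  O=O: 1 × 481 = 481
  Σ(formed) = 2313 kJ
ΔH = Σ(broken) − Σ(formed) = 2118 − 2313 = −195 kJ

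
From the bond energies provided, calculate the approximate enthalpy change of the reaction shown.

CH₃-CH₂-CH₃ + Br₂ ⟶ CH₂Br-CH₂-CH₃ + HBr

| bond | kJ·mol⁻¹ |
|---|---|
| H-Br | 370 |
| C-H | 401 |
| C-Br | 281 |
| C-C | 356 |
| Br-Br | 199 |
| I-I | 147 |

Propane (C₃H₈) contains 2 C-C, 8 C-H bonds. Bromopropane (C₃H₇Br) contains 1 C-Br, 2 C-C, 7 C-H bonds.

Bonds broken (reactants):
  Br-Br: 1 × 199 = 199
  C-C: 2 × 356 = 712
  C-H: 8 × 401 = 3208
  Σ(broken) = 4119 kJ
Bonds formed (products):
  C-Br: 1 × 281 = 281
  C-C: 2 × 356 = 712
  C-H: 7 × 401 = 2807
  H-Br: 1 × 370 = 370
  Σ(formed) = 4170 kJ
ΔH = Σ(broken) − Σ(formed) = 4119 − 4170 = −51 kJ

ΔH ≈ −51 kJ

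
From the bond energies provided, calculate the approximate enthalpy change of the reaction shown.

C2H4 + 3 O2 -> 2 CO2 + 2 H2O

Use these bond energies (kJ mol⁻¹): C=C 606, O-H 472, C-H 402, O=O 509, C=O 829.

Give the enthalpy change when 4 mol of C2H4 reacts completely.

Bonds broken (reactants):
  C-H: 4 × 402 = 1608
  C=C: 1 × 606 = 606
  O=O: 3 × 509 = 1527
  Σ(broken) = 3741 kJ
Bonds formed (products):
  C=O: 4 × 829 = 3316
  O-H: 4 × 472 = 1888
  Σ(formed) = 5204 kJ
ΔH = Σ(broken) − Σ(formed) = 3741 − 5204 = −1463 kJ
For 4× the reaction as written: 4 × (−1463) = −5852 kJ

ΔH = −5852 kJ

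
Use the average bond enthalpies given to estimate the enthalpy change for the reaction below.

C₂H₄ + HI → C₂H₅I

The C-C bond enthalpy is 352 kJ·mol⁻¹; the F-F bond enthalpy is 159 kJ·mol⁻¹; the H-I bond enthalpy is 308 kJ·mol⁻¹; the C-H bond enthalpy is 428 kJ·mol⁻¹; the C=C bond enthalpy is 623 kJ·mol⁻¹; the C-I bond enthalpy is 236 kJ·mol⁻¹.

Bonds broken (reactants):
  C-H: 4 × 428 = 1712
  C=C: 1 × 623 = 623
  H-I: 1 × 308 = 308
  Σ(broken) = 2643 kJ
Bonds formed (products):
  C-C: 1 × 352 = 352
  C-H: 5 × 428 = 2140
  C-I: 1 × 236 = 236
  Σ(formed) = 2728 kJ
ΔH = Σ(broken) − Σ(formed) = 2643 − 2728 = −85 kJ

ΔH ≈ −85 kJ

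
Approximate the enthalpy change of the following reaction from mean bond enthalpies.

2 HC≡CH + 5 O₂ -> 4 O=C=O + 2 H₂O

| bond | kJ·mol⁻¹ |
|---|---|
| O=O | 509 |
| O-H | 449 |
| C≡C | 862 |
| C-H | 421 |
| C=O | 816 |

ΔH ≈ −2371 kJ

Bonds broken (reactants):
  C≡C: 2 × 862 = 1724
  C-H: 4 × 421 = 1684
  O=O: 5 × 509 = 2545
  Σ(broken) = 5953 kJ
Bonds formed (products):
  C=O: 8 × 816 = 6528
  O-H: 4 × 449 = 1796
  Σ(formed) = 8324 kJ
ΔH = Σ(broken) − Σ(formed) = 5953 − 8324 = −2371 kJ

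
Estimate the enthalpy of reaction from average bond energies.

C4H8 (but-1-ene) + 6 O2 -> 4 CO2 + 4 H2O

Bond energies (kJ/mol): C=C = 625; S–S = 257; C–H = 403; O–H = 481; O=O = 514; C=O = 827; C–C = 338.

Bonds broken (reactants):
  C–C: 2 × 338 = 676
  C–H: 8 × 403 = 3224
  C=C: 1 × 625 = 625
  O=O: 6 × 514 = 3084
  Σ(broken) = 7609 kJ
Bonds formed (products):
  C=O: 8 × 827 = 6616
  O–H: 8 × 481 = 3848
  Σ(formed) = 10464 kJ
ΔH = Σ(broken) − Σ(formed) = 7609 − 10464 = −2855 kJ

ΔH ≈ −2855 kJ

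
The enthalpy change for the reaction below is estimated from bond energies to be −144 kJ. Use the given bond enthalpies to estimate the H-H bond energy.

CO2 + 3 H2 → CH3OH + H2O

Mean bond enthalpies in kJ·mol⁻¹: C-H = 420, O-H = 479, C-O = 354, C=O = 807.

D(H-H) ≈ 431 kJ/mol

Let D be the H-H bond energy.
Σ(broken) = 2×807 + 3×D = 1614 + 3D
Σ(formed) = 3×420 + 1×354 + 3×479 = 3051
ΔH = Σ(broken) − Σ(formed) = (1614 + 3D) − (3051) = −1437 + 3D
Setting this equal to −144 kJ gives 3D = 1293, so D = 431 kJ/mol.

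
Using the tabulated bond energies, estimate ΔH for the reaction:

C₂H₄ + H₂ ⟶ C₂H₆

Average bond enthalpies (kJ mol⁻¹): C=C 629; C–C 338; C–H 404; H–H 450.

Bonds broken (reactants):
  C–H: 4 × 404 = 1616
  C=C: 1 × 629 = 629
  H–H: 1 × 450 = 450
  Σ(broken) = 2695 kJ
Bonds formed (products):
  C–C: 1 × 338 = 338
  C–H: 6 × 404 = 2424
  Σ(formed) = 2762 kJ
ΔH = Σ(broken) − Σ(formed) = 2695 − 2762 = −67 kJ

ΔH ≈ −67 kJ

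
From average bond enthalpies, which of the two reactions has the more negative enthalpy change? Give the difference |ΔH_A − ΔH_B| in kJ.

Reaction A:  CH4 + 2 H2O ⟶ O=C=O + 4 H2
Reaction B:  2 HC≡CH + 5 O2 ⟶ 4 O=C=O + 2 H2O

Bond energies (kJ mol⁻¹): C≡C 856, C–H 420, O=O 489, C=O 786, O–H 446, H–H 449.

Reaction A:
  Bonds broken (reactants):
    C–H: 4 × 420 = 1680
    O–H: 4 × 446 = 1784
    Σ(broken) = 3464 kJ
  Bonds formed (products):
    C=O: 2 × 786 = 1572
    H–H: 4 × 449 = 1796
    Σ(formed) = 3368 kJ
  ΔH_A = 3464 − 3368 = +96 kJ
Reaction B:
  Bonds broken (reactants):
    C≡C: 2 × 856 = 1712
    C–H: 4 × 420 = 1680
    O=O: 5 × 489 = 2445
    Σ(broken) = 5837 kJ
  Bonds formed (products):
    C=O: 8 × 786 = 6288
    O–H: 4 × 446 = 1784
    Σ(formed) = 8072 kJ
  ΔH_B = 5837 − 8072 = −2235 kJ
ΔH_A − ΔH_B = +2331 kJ, so reaction B has the more negative ΔH; |ΔH_A − ΔH_B| = 2331 kJ.

Reaction B, by 2331 kJ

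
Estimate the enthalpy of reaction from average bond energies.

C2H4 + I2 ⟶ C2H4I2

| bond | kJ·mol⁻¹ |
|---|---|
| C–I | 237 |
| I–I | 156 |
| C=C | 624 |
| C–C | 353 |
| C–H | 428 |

Bonds broken (reactants):
  C–H: 4 × 428 = 1712
  C=C: 1 × 624 = 624
  I–I: 1 × 156 = 156
  Σ(broken) = 2492 kJ
Bonds formed (products):
  C–C: 1 × 353 = 353
  C–H: 4 × 428 = 1712
  C–I: 2 × 237 = 474
  Σ(formed) = 2539 kJ
ΔH = Σ(broken) − Σ(formed) = 2492 − 2539 = −47 kJ

ΔH ≈ −47 kJ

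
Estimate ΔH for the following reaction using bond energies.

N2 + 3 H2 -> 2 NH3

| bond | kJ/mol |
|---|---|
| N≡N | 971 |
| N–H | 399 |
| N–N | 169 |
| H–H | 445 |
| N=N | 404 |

Bonds broken (reactants):
  H–H: 3 × 445 = 1335
  N≡N: 1 × 971 = 971
  Σ(broken) = 2306 kJ
Bonds formed (products):
  N–H: 6 × 399 = 2394
  Σ(formed) = 2394 kJ
ΔH = Σ(broken) − Σ(formed) = 2306 − 2394 = −88 kJ

ΔH ≈ −88 kJ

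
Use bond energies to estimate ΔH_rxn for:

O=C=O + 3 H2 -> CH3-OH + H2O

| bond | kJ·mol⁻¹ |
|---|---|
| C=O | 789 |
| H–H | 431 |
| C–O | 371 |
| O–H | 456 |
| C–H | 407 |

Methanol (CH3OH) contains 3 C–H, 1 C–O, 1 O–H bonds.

Bonds broken (reactants):
  C=O: 2 × 789 = 1578
  H–H: 3 × 431 = 1293
  Σ(broken) = 2871 kJ
Bonds formed (products):
  C–H: 3 × 407 = 1221
  C–O: 1 × 371 = 371
  O–H: 3 × 456 = 1368
  Σ(formed) = 2960 kJ
ΔH = Σ(broken) − Σ(formed) = 2871 − 2960 = −89 kJ

ΔH ≈ −89 kJ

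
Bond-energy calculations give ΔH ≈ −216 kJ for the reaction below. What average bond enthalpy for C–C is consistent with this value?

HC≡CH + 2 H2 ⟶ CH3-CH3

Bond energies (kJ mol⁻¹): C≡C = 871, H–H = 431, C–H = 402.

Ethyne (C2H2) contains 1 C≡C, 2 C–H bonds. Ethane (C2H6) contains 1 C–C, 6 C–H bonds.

D(C–C) ≈ 341 kJ/mol

Let D be the C–C bond energy.
Σ(broken) = 1×871 + 2×402 + 2×431 = 2537
Σ(formed) = 1×D + 6×402 = 2412 + D
ΔH = Σ(broken) − Σ(formed) = (2537) − (2412 + D) = +125 − D
Setting this equal to −216 kJ gives D = 341 kJ/mol.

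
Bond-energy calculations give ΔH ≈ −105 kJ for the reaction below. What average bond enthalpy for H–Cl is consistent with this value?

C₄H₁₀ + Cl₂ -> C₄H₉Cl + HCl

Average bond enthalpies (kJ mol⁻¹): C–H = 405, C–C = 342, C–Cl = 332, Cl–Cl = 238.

D(H–Cl) ≈ 416 kJ/mol

Let D be the H–Cl bond energy.
Σ(broken) = 3×342 + 10×405 + 1×238 = 5314
Σ(formed) = 3×342 + 1×332 + 9×405 + 1×D = 5003 + D
ΔH = Σ(broken) − Σ(formed) = (5314) − (5003 + D) = +311 − D
Setting this equal to −105 kJ gives D = 416 kJ/mol.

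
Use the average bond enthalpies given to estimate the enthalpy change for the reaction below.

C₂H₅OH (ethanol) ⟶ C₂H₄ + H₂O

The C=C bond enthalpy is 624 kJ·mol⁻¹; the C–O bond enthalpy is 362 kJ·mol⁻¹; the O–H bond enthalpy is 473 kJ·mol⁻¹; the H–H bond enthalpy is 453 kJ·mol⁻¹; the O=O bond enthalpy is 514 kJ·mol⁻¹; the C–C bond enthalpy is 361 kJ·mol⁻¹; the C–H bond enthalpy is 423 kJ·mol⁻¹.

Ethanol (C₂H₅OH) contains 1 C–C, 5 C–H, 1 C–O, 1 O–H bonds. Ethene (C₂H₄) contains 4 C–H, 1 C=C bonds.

Bonds broken (reactants):
  C–C: 1 × 361 = 361
  C–H: 5 × 423 = 2115
  C–O: 1 × 362 = 362
  O–H: 1 × 473 = 473
  Σ(broken) = 3311 kJ
Bonds formed (products):
  C–H: 4 × 423 = 1692
  C=C: 1 × 624 = 624
  O–H: 2 × 473 = 946
  Σ(formed) = 3262 kJ
ΔH = Σ(broken) − Σ(formed) = 3311 − 3262 = +49 kJ

ΔH ≈ +49 kJ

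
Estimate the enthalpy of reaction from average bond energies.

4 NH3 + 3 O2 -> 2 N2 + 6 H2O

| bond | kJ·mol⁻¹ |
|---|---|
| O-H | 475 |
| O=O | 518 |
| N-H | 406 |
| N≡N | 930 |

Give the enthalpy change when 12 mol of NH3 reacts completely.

ΔH = −3402 kJ

Bonds broken (reactants):
  N-H: 12 × 406 = 4872
  O=O: 3 × 518 = 1554
  Σ(broken) = 6426 kJ
Bonds formed (products):
  N≡N: 2 × 930 = 1860
  O-H: 12 × 475 = 5700
  Σ(formed) = 7560 kJ
ΔH = Σ(broken) − Σ(formed) = 6426 − 7560 = −1134 kJ
For 3× the reaction as written: 3 × (−1134) = −3402 kJ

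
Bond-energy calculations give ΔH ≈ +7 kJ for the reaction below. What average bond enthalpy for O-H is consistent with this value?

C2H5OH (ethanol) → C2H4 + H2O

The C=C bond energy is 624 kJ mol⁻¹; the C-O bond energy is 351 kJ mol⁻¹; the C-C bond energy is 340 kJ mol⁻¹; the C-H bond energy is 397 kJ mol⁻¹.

Let D be the O-H bond energy.
Σ(broken) = 1×340 + 5×397 + 1×351 + 1×D = 2676 + D
Σ(formed) = 4×397 + 1×624 + 2×D = 2212 + 2D
ΔH = Σ(broken) − Σ(formed) = (2676 + D) − (2212 + 2D) = +464 − D
Setting this equal to +7 kJ gives D = 457 kJ/mol.

D(O-H) ≈ 457 kJ/mol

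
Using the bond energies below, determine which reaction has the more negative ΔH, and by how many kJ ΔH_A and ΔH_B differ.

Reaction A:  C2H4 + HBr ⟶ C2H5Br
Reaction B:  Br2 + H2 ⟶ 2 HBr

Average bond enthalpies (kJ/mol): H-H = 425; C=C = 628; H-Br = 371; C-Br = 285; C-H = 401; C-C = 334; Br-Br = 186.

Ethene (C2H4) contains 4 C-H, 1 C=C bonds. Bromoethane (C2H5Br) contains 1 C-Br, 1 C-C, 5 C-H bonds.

Reaction B, by 110 kJ

Reaction A:
  Bonds broken (reactants):
    C-H: 4 × 401 = 1604
    C=C: 1 × 628 = 628
    H-Br: 1 × 371 = 371
    Σ(broken) = 2603 kJ
  Bonds formed (products):
    C-Br: 1 × 285 = 285
    C-C: 1 × 334 = 334
    C-H: 5 × 401 = 2005
    Σ(formed) = 2624 kJ
  ΔH_A = 2603 − 2624 = −21 kJ
Reaction B:
  Bonds broken (reactants):
    Br-Br: 1 × 186 = 186
    H-H: 1 × 425 = 425
    Σ(broken) = 611 kJ
  Bonds formed (products):
    H-Br: 2 × 371 = 742
    Σ(formed) = 742 kJ
  ΔH_B = 611 − 742 = −131 kJ
ΔH_A − ΔH_B = +110 kJ, so reaction B has the more negative ΔH; |ΔH_A − ΔH_B| = 110 kJ.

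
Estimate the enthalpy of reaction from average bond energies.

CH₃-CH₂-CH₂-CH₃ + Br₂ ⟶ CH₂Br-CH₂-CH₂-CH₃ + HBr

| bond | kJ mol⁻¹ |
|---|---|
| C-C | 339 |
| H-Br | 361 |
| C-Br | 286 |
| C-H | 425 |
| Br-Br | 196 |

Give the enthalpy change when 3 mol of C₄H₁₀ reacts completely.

Bonds broken (reactants):
  Br-Br: 1 × 196 = 196
  C-C: 3 × 339 = 1017
  C-H: 10 × 425 = 4250
  Σ(broken) = 5463 kJ
Bonds formed (products):
  C-Br: 1 × 286 = 286
  C-C: 3 × 339 = 1017
  C-H: 9 × 425 = 3825
  H-Br: 1 × 361 = 361
  Σ(formed) = 5489 kJ
ΔH = Σ(broken) − Σ(formed) = 5463 − 5489 = −26 kJ
For 3× the reaction as written: 3 × (−26) = −78 kJ

ΔH = −78 kJ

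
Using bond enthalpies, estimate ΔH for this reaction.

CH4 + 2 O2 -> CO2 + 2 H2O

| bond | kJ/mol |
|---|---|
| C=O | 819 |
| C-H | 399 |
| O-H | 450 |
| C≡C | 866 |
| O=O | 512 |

ΔH ≈ −818 kJ

Bonds broken (reactants):
  C-H: 4 × 399 = 1596
  O=O: 2 × 512 = 1024
  Σ(broken) = 2620 kJ
Bonds formed (products):
  C=O: 2 × 819 = 1638
  O-H: 4 × 450 = 1800
  Σ(formed) = 3438 kJ
ΔH = Σ(broken) − Σ(formed) = 2620 − 3438 = −818 kJ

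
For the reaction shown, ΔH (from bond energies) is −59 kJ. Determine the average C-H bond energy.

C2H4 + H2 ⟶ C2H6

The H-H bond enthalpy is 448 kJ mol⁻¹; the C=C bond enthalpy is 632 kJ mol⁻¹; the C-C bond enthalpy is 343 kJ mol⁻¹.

Let D be the C-H bond energy.
Σ(broken) = 4×D + 1×632 + 1×448 = 1080 + 4D
Σ(formed) = 1×343 + 6×D = 343 + 6D
ΔH = Σ(broken) − Σ(formed) = (1080 + 4D) − (343 + 6D) = +737 − 2D
Setting this equal to −59 kJ gives 2D = 796, so D = 398 kJ/mol.

D(C-H) ≈ 398 kJ/mol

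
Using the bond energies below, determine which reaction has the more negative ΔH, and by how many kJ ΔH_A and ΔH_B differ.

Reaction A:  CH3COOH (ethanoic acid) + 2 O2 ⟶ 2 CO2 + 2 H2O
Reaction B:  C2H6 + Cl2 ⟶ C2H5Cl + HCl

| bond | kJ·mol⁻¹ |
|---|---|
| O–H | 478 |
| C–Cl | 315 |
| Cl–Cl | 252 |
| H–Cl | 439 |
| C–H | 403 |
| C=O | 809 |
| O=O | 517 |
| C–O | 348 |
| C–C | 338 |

Reaction A:
  Bonds broken (reactants):
    C–C: 1 × 338 = 338
    C–H: 3 × 403 = 1209
    C–O: 1 × 348 = 348
    C=O: 1 × 809 = 809
    O–H: 1 × 478 = 478
    O=O: 2 × 517 = 1034
    Σ(broken) = 4216 kJ
  Bonds formed (products):
    C=O: 4 × 809 = 3236
    O–H: 4 × 478 = 1912
    Σ(formed) = 5148 kJ
  ΔH_A = 4216 − 5148 = −932 kJ
Reaction B:
  Bonds broken (reactants):
    C–C: 1 × 338 = 338
    C–H: 6 × 403 = 2418
    Cl–Cl: 1 × 252 = 252
    Σ(broken) = 3008 kJ
  Bonds formed (products):
    C–C: 1 × 338 = 338
    C–Cl: 1 × 315 = 315
    C–H: 5 × 403 = 2015
    H–Cl: 1 × 439 = 439
    Σ(formed) = 3107 kJ
  ΔH_B = 3008 − 3107 = −99 kJ
ΔH_A − ΔH_B = −833 kJ, so reaction A has the more negative ΔH; |ΔH_A − ΔH_B| = 833 kJ.

Reaction A, by 833 kJ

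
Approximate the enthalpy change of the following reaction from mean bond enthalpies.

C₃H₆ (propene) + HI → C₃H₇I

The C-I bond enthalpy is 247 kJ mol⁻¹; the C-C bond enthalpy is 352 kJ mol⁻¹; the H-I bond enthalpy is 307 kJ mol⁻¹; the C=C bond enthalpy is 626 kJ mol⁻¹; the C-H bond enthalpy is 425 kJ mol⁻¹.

ΔH ≈ −91 kJ

Bonds broken (reactants):
  C-C: 1 × 352 = 352
  C-H: 6 × 425 = 2550
  C=C: 1 × 626 = 626
  H-I: 1 × 307 = 307
  Σ(broken) = 3835 kJ
Bonds formed (products):
  C-C: 2 × 352 = 704
  C-H: 7 × 425 = 2975
  C-I: 1 × 247 = 247
  Σ(formed) = 3926 kJ
ΔH = Σ(broken) − Σ(formed) = 3835 − 3926 = −91 kJ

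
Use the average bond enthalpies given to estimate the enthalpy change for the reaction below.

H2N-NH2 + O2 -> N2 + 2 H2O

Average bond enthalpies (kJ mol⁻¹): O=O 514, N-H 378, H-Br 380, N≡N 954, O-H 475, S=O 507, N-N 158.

Bonds broken (reactants):
  N-H: 4 × 378 = 1512
  N-N: 1 × 158 = 158
  O=O: 1 × 514 = 514
  Σ(broken) = 2184 kJ
Bonds formed (products):
  N≡N: 1 × 954 = 954
  O-H: 4 × 475 = 1900
  Σ(formed) = 2854 kJ
ΔH = Σ(broken) − Σ(formed) = 2184 − 2854 = −670 kJ

ΔH ≈ −670 kJ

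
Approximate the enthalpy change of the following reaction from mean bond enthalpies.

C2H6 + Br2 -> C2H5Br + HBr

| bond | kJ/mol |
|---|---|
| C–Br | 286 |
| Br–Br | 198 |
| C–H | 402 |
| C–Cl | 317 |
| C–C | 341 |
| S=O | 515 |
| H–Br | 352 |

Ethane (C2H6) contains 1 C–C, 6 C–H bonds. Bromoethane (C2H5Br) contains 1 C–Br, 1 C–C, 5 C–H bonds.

ΔH ≈ −38 kJ

Bonds broken (reactants):
  Br–Br: 1 × 198 = 198
  C–C: 1 × 341 = 341
  C–H: 6 × 402 = 2412
  Σ(broken) = 2951 kJ
Bonds formed (products):
  C–Br: 1 × 286 = 286
  C–C: 1 × 341 = 341
  C–H: 5 × 402 = 2010
  H–Br: 1 × 352 = 352
  Σ(formed) = 2989 kJ
ΔH = Σ(broken) − Σ(formed) = 2951 − 2989 = −38 kJ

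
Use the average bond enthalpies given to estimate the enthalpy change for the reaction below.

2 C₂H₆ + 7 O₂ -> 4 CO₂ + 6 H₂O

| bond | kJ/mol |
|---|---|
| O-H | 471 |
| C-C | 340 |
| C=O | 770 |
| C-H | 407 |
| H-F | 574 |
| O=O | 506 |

Bonds broken (reactants):
  C-C: 2 × 340 = 680
  C-H: 12 × 407 = 4884
  O=O: 7 × 506 = 3542
  Σ(broken) = 9106 kJ
Bonds formed (products):
  C=O: 8 × 770 = 6160
  O-H: 12 × 471 = 5652
  Σ(formed) = 11812 kJ
ΔH = Σ(broken) − Σ(formed) = 9106 − 11812 = −2706 kJ

ΔH ≈ −2706 kJ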